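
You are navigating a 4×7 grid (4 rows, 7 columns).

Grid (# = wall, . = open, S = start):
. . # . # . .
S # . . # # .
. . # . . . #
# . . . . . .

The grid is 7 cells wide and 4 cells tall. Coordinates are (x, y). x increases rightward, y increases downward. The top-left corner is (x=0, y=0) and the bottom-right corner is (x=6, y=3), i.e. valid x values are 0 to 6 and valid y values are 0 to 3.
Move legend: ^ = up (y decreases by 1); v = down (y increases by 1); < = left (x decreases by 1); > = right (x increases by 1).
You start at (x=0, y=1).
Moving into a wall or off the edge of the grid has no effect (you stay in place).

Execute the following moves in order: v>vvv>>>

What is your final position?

Start: (x=0, y=1)
  v (down): (x=0, y=1) -> (x=0, y=2)
  > (right): (x=0, y=2) -> (x=1, y=2)
  v (down): (x=1, y=2) -> (x=1, y=3)
  v (down): blocked, stay at (x=1, y=3)
  v (down): blocked, stay at (x=1, y=3)
  > (right): (x=1, y=3) -> (x=2, y=3)
  > (right): (x=2, y=3) -> (x=3, y=3)
  > (right): (x=3, y=3) -> (x=4, y=3)
Final: (x=4, y=3)

Answer: Final position: (x=4, y=3)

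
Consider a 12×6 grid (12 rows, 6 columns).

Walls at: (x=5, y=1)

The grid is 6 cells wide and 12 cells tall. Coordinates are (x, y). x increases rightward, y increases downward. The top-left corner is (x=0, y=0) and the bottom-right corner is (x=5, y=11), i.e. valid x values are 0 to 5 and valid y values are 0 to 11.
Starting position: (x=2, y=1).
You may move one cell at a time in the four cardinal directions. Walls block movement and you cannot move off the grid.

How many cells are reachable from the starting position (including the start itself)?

Answer: Reachable cells: 71

Derivation:
BFS flood-fill from (x=2, y=1):
  Distance 0: (x=2, y=1)
  Distance 1: (x=2, y=0), (x=1, y=1), (x=3, y=1), (x=2, y=2)
  Distance 2: (x=1, y=0), (x=3, y=0), (x=0, y=1), (x=4, y=1), (x=1, y=2), (x=3, y=2), (x=2, y=3)
  Distance 3: (x=0, y=0), (x=4, y=0), (x=0, y=2), (x=4, y=2), (x=1, y=3), (x=3, y=3), (x=2, y=4)
  Distance 4: (x=5, y=0), (x=5, y=2), (x=0, y=3), (x=4, y=3), (x=1, y=4), (x=3, y=4), (x=2, y=5)
  Distance 5: (x=5, y=3), (x=0, y=4), (x=4, y=4), (x=1, y=5), (x=3, y=5), (x=2, y=6)
  Distance 6: (x=5, y=4), (x=0, y=5), (x=4, y=5), (x=1, y=6), (x=3, y=6), (x=2, y=7)
  Distance 7: (x=5, y=5), (x=0, y=6), (x=4, y=6), (x=1, y=7), (x=3, y=7), (x=2, y=8)
  Distance 8: (x=5, y=6), (x=0, y=7), (x=4, y=7), (x=1, y=8), (x=3, y=8), (x=2, y=9)
  Distance 9: (x=5, y=7), (x=0, y=8), (x=4, y=8), (x=1, y=9), (x=3, y=9), (x=2, y=10)
  Distance 10: (x=5, y=8), (x=0, y=9), (x=4, y=9), (x=1, y=10), (x=3, y=10), (x=2, y=11)
  Distance 11: (x=5, y=9), (x=0, y=10), (x=4, y=10), (x=1, y=11), (x=3, y=11)
  Distance 12: (x=5, y=10), (x=0, y=11), (x=4, y=11)
  Distance 13: (x=5, y=11)
Total reachable: 71 (grid has 71 open cells total)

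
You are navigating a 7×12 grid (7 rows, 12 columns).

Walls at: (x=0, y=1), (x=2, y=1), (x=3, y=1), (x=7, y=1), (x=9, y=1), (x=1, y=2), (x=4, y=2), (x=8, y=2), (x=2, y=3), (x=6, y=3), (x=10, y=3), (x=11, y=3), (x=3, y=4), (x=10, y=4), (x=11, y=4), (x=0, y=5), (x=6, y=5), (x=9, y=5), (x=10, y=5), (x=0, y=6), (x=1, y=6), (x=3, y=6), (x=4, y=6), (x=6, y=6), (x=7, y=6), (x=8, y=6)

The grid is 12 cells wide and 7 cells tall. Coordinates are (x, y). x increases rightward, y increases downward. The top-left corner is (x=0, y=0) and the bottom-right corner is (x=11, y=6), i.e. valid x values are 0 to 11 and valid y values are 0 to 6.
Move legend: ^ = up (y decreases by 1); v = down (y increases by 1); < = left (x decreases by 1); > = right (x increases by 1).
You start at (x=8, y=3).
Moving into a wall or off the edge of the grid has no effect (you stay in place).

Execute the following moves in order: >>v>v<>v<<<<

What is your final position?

Start: (x=8, y=3)
  > (right): (x=8, y=3) -> (x=9, y=3)
  > (right): blocked, stay at (x=9, y=3)
  v (down): (x=9, y=3) -> (x=9, y=4)
  > (right): blocked, stay at (x=9, y=4)
  v (down): blocked, stay at (x=9, y=4)
  < (left): (x=9, y=4) -> (x=8, y=4)
  > (right): (x=8, y=4) -> (x=9, y=4)
  v (down): blocked, stay at (x=9, y=4)
  < (left): (x=9, y=4) -> (x=8, y=4)
  < (left): (x=8, y=4) -> (x=7, y=4)
  < (left): (x=7, y=4) -> (x=6, y=4)
  < (left): (x=6, y=4) -> (x=5, y=4)
Final: (x=5, y=4)

Answer: Final position: (x=5, y=4)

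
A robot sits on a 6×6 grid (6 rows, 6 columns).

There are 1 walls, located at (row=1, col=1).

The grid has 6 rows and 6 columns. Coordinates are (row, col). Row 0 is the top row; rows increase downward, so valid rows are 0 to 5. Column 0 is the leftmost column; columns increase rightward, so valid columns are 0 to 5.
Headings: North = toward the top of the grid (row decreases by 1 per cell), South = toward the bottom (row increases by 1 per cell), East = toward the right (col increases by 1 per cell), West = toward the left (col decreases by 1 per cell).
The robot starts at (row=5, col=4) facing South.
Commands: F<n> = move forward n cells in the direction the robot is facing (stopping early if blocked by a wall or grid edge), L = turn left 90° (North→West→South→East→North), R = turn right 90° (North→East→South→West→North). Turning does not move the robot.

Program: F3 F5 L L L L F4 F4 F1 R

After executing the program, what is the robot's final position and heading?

Start: (row=5, col=4), facing South
  F3: move forward 0/3 (blocked), now at (row=5, col=4)
  F5: move forward 0/5 (blocked), now at (row=5, col=4)
  L: turn left, now facing East
  L: turn left, now facing North
  L: turn left, now facing West
  L: turn left, now facing South
  F4: move forward 0/4 (blocked), now at (row=5, col=4)
  F4: move forward 0/4 (blocked), now at (row=5, col=4)
  F1: move forward 0/1 (blocked), now at (row=5, col=4)
  R: turn right, now facing West
Final: (row=5, col=4), facing West

Answer: Final position: (row=5, col=4), facing West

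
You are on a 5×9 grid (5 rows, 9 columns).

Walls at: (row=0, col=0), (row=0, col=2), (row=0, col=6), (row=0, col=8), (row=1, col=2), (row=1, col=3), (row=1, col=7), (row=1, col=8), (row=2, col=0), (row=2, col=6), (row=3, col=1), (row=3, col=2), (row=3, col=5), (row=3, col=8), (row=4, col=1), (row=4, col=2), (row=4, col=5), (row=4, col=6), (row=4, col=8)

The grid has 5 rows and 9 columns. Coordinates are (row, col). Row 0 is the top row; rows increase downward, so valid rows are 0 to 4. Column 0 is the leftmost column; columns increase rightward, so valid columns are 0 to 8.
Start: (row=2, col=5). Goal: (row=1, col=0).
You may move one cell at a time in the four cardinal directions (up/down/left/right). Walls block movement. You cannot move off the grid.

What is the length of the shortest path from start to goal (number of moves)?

Answer: Shortest path length: 6

Derivation:
BFS from (row=2, col=5) until reaching (row=1, col=0):
  Distance 0: (row=2, col=5)
  Distance 1: (row=1, col=5), (row=2, col=4)
  Distance 2: (row=0, col=5), (row=1, col=4), (row=1, col=6), (row=2, col=3), (row=3, col=4)
  Distance 3: (row=0, col=4), (row=2, col=2), (row=3, col=3), (row=4, col=4)
  Distance 4: (row=0, col=3), (row=2, col=1), (row=4, col=3)
  Distance 5: (row=1, col=1)
  Distance 6: (row=0, col=1), (row=1, col=0)  <- goal reached here
One shortest path (6 moves): (row=2, col=5) -> (row=2, col=4) -> (row=2, col=3) -> (row=2, col=2) -> (row=2, col=1) -> (row=1, col=1) -> (row=1, col=0)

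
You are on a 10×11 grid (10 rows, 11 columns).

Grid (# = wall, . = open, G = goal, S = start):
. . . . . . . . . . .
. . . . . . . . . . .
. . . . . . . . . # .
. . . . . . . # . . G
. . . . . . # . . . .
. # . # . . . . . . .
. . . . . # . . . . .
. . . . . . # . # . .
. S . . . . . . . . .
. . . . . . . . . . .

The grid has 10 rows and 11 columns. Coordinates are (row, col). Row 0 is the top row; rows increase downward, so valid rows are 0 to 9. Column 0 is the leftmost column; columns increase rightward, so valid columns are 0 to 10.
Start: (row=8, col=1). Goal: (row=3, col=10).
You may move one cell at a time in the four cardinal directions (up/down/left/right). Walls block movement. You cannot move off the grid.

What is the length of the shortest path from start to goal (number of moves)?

BFS from (row=8, col=1) until reaching (row=3, col=10):
  Distance 0: (row=8, col=1)
  Distance 1: (row=7, col=1), (row=8, col=0), (row=8, col=2), (row=9, col=1)
  Distance 2: (row=6, col=1), (row=7, col=0), (row=7, col=2), (row=8, col=3), (row=9, col=0), (row=9, col=2)
  Distance 3: (row=6, col=0), (row=6, col=2), (row=7, col=3), (row=8, col=4), (row=9, col=3)
  Distance 4: (row=5, col=0), (row=5, col=2), (row=6, col=3), (row=7, col=4), (row=8, col=5), (row=9, col=4)
  Distance 5: (row=4, col=0), (row=4, col=2), (row=6, col=4), (row=7, col=5), (row=8, col=6), (row=9, col=5)
  Distance 6: (row=3, col=0), (row=3, col=2), (row=4, col=1), (row=4, col=3), (row=5, col=4), (row=8, col=7), (row=9, col=6)
  Distance 7: (row=2, col=0), (row=2, col=2), (row=3, col=1), (row=3, col=3), (row=4, col=4), (row=5, col=5), (row=7, col=7), (row=8, col=8), (row=9, col=7)
  Distance 8: (row=1, col=0), (row=1, col=2), (row=2, col=1), (row=2, col=3), (row=3, col=4), (row=4, col=5), (row=5, col=6), (row=6, col=7), (row=8, col=9), (row=9, col=8)
  Distance 9: (row=0, col=0), (row=0, col=2), (row=1, col=1), (row=1, col=3), (row=2, col=4), (row=3, col=5), (row=5, col=7), (row=6, col=6), (row=6, col=8), (row=7, col=9), (row=8, col=10), (row=9, col=9)
  Distance 10: (row=0, col=1), (row=0, col=3), (row=1, col=4), (row=2, col=5), (row=3, col=6), (row=4, col=7), (row=5, col=8), (row=6, col=9), (row=7, col=10), (row=9, col=10)
  Distance 11: (row=0, col=4), (row=1, col=5), (row=2, col=6), (row=4, col=8), (row=5, col=9), (row=6, col=10)
  Distance 12: (row=0, col=5), (row=1, col=6), (row=2, col=7), (row=3, col=8), (row=4, col=9), (row=5, col=10)
  Distance 13: (row=0, col=6), (row=1, col=7), (row=2, col=8), (row=3, col=9), (row=4, col=10)
  Distance 14: (row=0, col=7), (row=1, col=8), (row=3, col=10)  <- goal reached here
One shortest path (14 moves): (row=8, col=1) -> (row=8, col=2) -> (row=8, col=3) -> (row=8, col=4) -> (row=8, col=5) -> (row=8, col=6) -> (row=8, col=7) -> (row=8, col=8) -> (row=8, col=9) -> (row=8, col=10) -> (row=7, col=10) -> (row=6, col=10) -> (row=5, col=10) -> (row=4, col=10) -> (row=3, col=10)

Answer: Shortest path length: 14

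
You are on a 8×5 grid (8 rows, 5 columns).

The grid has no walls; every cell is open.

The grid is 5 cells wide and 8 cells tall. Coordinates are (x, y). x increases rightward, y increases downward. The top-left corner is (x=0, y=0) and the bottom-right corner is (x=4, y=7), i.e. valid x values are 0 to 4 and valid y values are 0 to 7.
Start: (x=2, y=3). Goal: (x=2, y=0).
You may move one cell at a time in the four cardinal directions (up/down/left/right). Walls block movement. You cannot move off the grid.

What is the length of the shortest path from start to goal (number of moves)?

Answer: Shortest path length: 3

Derivation:
BFS from (x=2, y=3) until reaching (x=2, y=0):
  Distance 0: (x=2, y=3)
  Distance 1: (x=2, y=2), (x=1, y=3), (x=3, y=3), (x=2, y=4)
  Distance 2: (x=2, y=1), (x=1, y=2), (x=3, y=2), (x=0, y=3), (x=4, y=3), (x=1, y=4), (x=3, y=4), (x=2, y=5)
  Distance 3: (x=2, y=0), (x=1, y=1), (x=3, y=1), (x=0, y=2), (x=4, y=2), (x=0, y=4), (x=4, y=4), (x=1, y=5), (x=3, y=5), (x=2, y=6)  <- goal reached here
One shortest path (3 moves): (x=2, y=3) -> (x=2, y=2) -> (x=2, y=1) -> (x=2, y=0)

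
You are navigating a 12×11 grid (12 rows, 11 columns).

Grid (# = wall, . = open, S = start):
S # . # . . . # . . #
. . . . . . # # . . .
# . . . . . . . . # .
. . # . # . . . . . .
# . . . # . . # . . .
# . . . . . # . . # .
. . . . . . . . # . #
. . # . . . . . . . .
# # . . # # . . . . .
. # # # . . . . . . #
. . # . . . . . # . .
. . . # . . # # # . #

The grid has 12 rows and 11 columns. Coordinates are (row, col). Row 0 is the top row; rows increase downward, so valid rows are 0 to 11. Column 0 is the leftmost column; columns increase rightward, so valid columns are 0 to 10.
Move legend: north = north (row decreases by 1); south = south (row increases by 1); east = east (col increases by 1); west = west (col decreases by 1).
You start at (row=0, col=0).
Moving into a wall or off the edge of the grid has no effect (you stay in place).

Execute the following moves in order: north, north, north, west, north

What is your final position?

Start: (row=0, col=0)
  [×3]north (north): blocked, stay at (row=0, col=0)
  west (west): blocked, stay at (row=0, col=0)
  north (north): blocked, stay at (row=0, col=0)
Final: (row=0, col=0)

Answer: Final position: (row=0, col=0)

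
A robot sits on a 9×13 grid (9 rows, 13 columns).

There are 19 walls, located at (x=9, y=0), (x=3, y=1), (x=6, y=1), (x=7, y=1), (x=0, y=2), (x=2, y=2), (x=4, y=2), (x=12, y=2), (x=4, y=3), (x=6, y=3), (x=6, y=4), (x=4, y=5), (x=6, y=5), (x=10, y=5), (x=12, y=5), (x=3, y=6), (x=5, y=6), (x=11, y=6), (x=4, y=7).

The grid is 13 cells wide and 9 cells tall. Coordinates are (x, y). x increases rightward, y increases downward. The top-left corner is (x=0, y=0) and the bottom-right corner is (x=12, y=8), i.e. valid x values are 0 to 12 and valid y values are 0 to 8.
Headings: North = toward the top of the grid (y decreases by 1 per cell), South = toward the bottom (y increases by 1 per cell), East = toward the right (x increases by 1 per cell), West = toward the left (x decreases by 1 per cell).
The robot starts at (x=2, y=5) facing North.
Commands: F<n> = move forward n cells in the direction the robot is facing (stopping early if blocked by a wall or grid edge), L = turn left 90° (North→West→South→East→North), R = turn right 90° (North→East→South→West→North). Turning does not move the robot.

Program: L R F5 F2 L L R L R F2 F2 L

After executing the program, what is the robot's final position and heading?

Start: (x=2, y=5), facing North
  L: turn left, now facing West
  R: turn right, now facing North
  F5: move forward 2/5 (blocked), now at (x=2, y=3)
  F2: move forward 0/2 (blocked), now at (x=2, y=3)
  L: turn left, now facing West
  L: turn left, now facing South
  R: turn right, now facing West
  L: turn left, now facing South
  R: turn right, now facing West
  F2: move forward 2, now at (x=0, y=3)
  F2: move forward 0/2 (blocked), now at (x=0, y=3)
  L: turn left, now facing South
Final: (x=0, y=3), facing South

Answer: Final position: (x=0, y=3), facing South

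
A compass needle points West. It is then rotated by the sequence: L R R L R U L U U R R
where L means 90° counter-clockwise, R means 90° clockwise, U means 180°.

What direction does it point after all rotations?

Start: West
  L (left (90° counter-clockwise)) -> South
  R (right (90° clockwise)) -> West
  R (right (90° clockwise)) -> North
  L (left (90° counter-clockwise)) -> West
  R (right (90° clockwise)) -> North
  U (U-turn (180°)) -> South
  L (left (90° counter-clockwise)) -> East
  U (U-turn (180°)) -> West
  U (U-turn (180°)) -> East
  R (right (90° clockwise)) -> South
  R (right (90° clockwise)) -> West
Final: West

Answer: Final heading: West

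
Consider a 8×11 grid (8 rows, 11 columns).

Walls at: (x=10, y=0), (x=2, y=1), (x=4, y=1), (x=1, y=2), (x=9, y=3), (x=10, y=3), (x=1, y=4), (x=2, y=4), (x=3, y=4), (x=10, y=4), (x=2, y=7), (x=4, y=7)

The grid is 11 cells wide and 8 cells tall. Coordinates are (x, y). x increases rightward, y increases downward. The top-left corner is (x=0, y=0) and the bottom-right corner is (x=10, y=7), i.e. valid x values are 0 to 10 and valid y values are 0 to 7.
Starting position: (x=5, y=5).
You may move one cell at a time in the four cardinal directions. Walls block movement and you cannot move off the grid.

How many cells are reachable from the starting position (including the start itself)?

BFS flood-fill from (x=5, y=5):
  Distance 0: (x=5, y=5)
  Distance 1: (x=5, y=4), (x=4, y=5), (x=6, y=5), (x=5, y=6)
  Distance 2: (x=5, y=3), (x=4, y=4), (x=6, y=4), (x=3, y=5), (x=7, y=5), (x=4, y=6), (x=6, y=6), (x=5, y=7)
  Distance 3: (x=5, y=2), (x=4, y=3), (x=6, y=3), (x=7, y=4), (x=2, y=5), (x=8, y=5), (x=3, y=6), (x=7, y=6), (x=6, y=7)
  Distance 4: (x=5, y=1), (x=4, y=2), (x=6, y=2), (x=3, y=3), (x=7, y=3), (x=8, y=4), (x=1, y=5), (x=9, y=5), (x=2, y=6), (x=8, y=6), (x=3, y=7), (x=7, y=7)
  Distance 5: (x=5, y=0), (x=6, y=1), (x=3, y=2), (x=7, y=2), (x=2, y=3), (x=8, y=3), (x=9, y=4), (x=0, y=5), (x=10, y=5), (x=1, y=6), (x=9, y=6), (x=8, y=7)
  Distance 6: (x=4, y=0), (x=6, y=0), (x=3, y=1), (x=7, y=1), (x=2, y=2), (x=8, y=2), (x=1, y=3), (x=0, y=4), (x=0, y=6), (x=10, y=6), (x=1, y=7), (x=9, y=7)
  Distance 7: (x=3, y=0), (x=7, y=0), (x=8, y=1), (x=9, y=2), (x=0, y=3), (x=0, y=7), (x=10, y=7)
  Distance 8: (x=2, y=0), (x=8, y=0), (x=9, y=1), (x=0, y=2), (x=10, y=2)
  Distance 9: (x=1, y=0), (x=9, y=0), (x=0, y=1), (x=10, y=1)
  Distance 10: (x=0, y=0), (x=1, y=1)
Total reachable: 76 (grid has 76 open cells total)

Answer: Reachable cells: 76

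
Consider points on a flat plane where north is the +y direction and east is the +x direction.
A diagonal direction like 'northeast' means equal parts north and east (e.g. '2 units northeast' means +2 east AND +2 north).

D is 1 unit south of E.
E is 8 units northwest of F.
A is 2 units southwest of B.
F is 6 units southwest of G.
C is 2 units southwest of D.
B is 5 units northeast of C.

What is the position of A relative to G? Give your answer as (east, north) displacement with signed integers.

Answer: A is at (east=-13, north=2) relative to G.

Derivation:
Place G at the origin (east=0, north=0).
  F is 6 units southwest of G: delta (east=-6, north=-6); F at (east=-6, north=-6).
  E is 8 units northwest of F: delta (east=-8, north=+8); E at (east=-14, north=2).
  D is 1 unit south of E: delta (east=+0, north=-1); D at (east=-14, north=1).
  C is 2 units southwest of D: delta (east=-2, north=-2); C at (east=-16, north=-1).
  B is 5 units northeast of C: delta (east=+5, north=+5); B at (east=-11, north=4).
  A is 2 units southwest of B: delta (east=-2, north=-2); A at (east=-13, north=2).
Therefore A relative to G: (east=-13, north=2).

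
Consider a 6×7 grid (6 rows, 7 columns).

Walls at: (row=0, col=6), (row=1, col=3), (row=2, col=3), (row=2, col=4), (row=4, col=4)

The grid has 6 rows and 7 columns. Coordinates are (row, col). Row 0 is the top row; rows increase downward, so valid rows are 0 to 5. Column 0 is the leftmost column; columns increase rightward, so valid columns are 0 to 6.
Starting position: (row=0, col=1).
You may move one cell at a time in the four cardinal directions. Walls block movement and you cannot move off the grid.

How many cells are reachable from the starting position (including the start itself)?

Answer: Reachable cells: 37

Derivation:
BFS flood-fill from (row=0, col=1):
  Distance 0: (row=0, col=1)
  Distance 1: (row=0, col=0), (row=0, col=2), (row=1, col=1)
  Distance 2: (row=0, col=3), (row=1, col=0), (row=1, col=2), (row=2, col=1)
  Distance 3: (row=0, col=4), (row=2, col=0), (row=2, col=2), (row=3, col=1)
  Distance 4: (row=0, col=5), (row=1, col=4), (row=3, col=0), (row=3, col=2), (row=4, col=1)
  Distance 5: (row=1, col=5), (row=3, col=3), (row=4, col=0), (row=4, col=2), (row=5, col=1)
  Distance 6: (row=1, col=6), (row=2, col=5), (row=3, col=4), (row=4, col=3), (row=5, col=0), (row=5, col=2)
  Distance 7: (row=2, col=6), (row=3, col=5), (row=5, col=3)
  Distance 8: (row=3, col=6), (row=4, col=5), (row=5, col=4)
  Distance 9: (row=4, col=6), (row=5, col=5)
  Distance 10: (row=5, col=6)
Total reachable: 37 (grid has 37 open cells total)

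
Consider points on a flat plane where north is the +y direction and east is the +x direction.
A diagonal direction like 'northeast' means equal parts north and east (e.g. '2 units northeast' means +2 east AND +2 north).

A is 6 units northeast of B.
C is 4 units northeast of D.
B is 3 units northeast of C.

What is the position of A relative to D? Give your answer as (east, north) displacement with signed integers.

Answer: A is at (east=13, north=13) relative to D.

Derivation:
Place D at the origin (east=0, north=0).
  C is 4 units northeast of D: delta (east=+4, north=+4); C at (east=4, north=4).
  B is 3 units northeast of C: delta (east=+3, north=+3); B at (east=7, north=7).
  A is 6 units northeast of B: delta (east=+6, north=+6); A at (east=13, north=13).
Therefore A relative to D: (east=13, north=13).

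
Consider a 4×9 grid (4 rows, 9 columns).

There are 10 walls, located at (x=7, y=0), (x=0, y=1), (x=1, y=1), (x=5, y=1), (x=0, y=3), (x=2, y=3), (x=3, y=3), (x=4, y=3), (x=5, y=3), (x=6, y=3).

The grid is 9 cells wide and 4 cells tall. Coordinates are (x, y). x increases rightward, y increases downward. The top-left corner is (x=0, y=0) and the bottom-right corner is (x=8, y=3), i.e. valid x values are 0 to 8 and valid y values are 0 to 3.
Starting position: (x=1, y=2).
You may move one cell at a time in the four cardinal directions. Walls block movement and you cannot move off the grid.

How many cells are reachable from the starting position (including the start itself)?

BFS flood-fill from (x=1, y=2):
  Distance 0: (x=1, y=2)
  Distance 1: (x=0, y=2), (x=2, y=2), (x=1, y=3)
  Distance 2: (x=2, y=1), (x=3, y=2)
  Distance 3: (x=2, y=0), (x=3, y=1), (x=4, y=2)
  Distance 4: (x=1, y=0), (x=3, y=0), (x=4, y=1), (x=5, y=2)
  Distance 5: (x=0, y=0), (x=4, y=0), (x=6, y=2)
  Distance 6: (x=5, y=0), (x=6, y=1), (x=7, y=2)
  Distance 7: (x=6, y=0), (x=7, y=1), (x=8, y=2), (x=7, y=3)
  Distance 8: (x=8, y=1), (x=8, y=3)
  Distance 9: (x=8, y=0)
Total reachable: 26 (grid has 26 open cells total)

Answer: Reachable cells: 26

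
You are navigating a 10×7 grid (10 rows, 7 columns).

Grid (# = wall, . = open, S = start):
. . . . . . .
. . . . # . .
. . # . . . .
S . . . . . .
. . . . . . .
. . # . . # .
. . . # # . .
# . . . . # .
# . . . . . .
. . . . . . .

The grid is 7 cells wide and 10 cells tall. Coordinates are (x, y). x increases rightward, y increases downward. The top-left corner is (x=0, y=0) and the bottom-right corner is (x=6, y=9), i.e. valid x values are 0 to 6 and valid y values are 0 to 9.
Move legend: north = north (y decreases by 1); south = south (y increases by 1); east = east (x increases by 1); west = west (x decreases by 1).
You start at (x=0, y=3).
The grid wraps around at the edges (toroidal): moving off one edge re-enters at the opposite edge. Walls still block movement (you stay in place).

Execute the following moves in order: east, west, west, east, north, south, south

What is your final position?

Start: (x=0, y=3)
  east (east): (x=0, y=3) -> (x=1, y=3)
  west (west): (x=1, y=3) -> (x=0, y=3)
  west (west): (x=0, y=3) -> (x=6, y=3)
  east (east): (x=6, y=3) -> (x=0, y=3)
  north (north): (x=0, y=3) -> (x=0, y=2)
  south (south): (x=0, y=2) -> (x=0, y=3)
  south (south): (x=0, y=3) -> (x=0, y=4)
Final: (x=0, y=4)

Answer: Final position: (x=0, y=4)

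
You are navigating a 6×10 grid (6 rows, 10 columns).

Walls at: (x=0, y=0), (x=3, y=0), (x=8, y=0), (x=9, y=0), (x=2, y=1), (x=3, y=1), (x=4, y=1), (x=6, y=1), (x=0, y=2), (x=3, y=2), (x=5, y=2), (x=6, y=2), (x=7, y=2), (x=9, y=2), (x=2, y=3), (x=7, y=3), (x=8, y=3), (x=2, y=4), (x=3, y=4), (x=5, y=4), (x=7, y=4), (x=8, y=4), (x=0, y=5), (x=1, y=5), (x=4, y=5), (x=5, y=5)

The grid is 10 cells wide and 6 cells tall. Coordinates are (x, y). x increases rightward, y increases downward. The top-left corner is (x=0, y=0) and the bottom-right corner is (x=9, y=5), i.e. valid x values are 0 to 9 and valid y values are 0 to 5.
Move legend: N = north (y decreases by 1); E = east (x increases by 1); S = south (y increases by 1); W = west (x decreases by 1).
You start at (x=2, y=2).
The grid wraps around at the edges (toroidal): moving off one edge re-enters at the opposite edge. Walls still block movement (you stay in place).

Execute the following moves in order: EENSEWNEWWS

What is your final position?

Start: (x=2, y=2)
  E (east): blocked, stay at (x=2, y=2)
  E (east): blocked, stay at (x=2, y=2)
  N (north): blocked, stay at (x=2, y=2)
  S (south): blocked, stay at (x=2, y=2)
  E (east): blocked, stay at (x=2, y=2)
  W (west): (x=2, y=2) -> (x=1, y=2)
  N (north): (x=1, y=2) -> (x=1, y=1)
  E (east): blocked, stay at (x=1, y=1)
  W (west): (x=1, y=1) -> (x=0, y=1)
  W (west): (x=0, y=1) -> (x=9, y=1)
  S (south): blocked, stay at (x=9, y=1)
Final: (x=9, y=1)

Answer: Final position: (x=9, y=1)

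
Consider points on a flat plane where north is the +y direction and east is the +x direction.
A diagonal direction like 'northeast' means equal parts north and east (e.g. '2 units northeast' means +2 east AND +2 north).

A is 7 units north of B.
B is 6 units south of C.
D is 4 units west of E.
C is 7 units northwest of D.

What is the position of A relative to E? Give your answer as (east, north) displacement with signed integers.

Place E at the origin (east=0, north=0).
  D is 4 units west of E: delta (east=-4, north=+0); D at (east=-4, north=0).
  C is 7 units northwest of D: delta (east=-7, north=+7); C at (east=-11, north=7).
  B is 6 units south of C: delta (east=+0, north=-6); B at (east=-11, north=1).
  A is 7 units north of B: delta (east=+0, north=+7); A at (east=-11, north=8).
Therefore A relative to E: (east=-11, north=8).

Answer: A is at (east=-11, north=8) relative to E.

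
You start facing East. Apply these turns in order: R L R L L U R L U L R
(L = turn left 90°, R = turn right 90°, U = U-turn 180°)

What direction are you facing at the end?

Start: East
  R (right (90° clockwise)) -> South
  L (left (90° counter-clockwise)) -> East
  R (right (90° clockwise)) -> South
  L (left (90° counter-clockwise)) -> East
  L (left (90° counter-clockwise)) -> North
  U (U-turn (180°)) -> South
  R (right (90° clockwise)) -> West
  L (left (90° counter-clockwise)) -> South
  U (U-turn (180°)) -> North
  L (left (90° counter-clockwise)) -> West
  R (right (90° clockwise)) -> North
Final: North

Answer: Final heading: North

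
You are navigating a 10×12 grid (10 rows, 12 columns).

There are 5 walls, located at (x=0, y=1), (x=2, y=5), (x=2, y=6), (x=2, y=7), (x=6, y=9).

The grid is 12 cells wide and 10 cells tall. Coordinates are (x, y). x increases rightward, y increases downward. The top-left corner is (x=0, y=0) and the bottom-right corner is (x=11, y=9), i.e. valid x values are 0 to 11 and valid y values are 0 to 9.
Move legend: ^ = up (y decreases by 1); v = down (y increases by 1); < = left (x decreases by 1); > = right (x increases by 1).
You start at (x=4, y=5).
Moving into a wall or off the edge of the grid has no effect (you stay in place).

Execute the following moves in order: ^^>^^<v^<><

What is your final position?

Answer: Final position: (x=3, y=1)

Derivation:
Start: (x=4, y=5)
  ^ (up): (x=4, y=5) -> (x=4, y=4)
  ^ (up): (x=4, y=4) -> (x=4, y=3)
  > (right): (x=4, y=3) -> (x=5, y=3)
  ^ (up): (x=5, y=3) -> (x=5, y=2)
  ^ (up): (x=5, y=2) -> (x=5, y=1)
  < (left): (x=5, y=1) -> (x=4, y=1)
  v (down): (x=4, y=1) -> (x=4, y=2)
  ^ (up): (x=4, y=2) -> (x=4, y=1)
  < (left): (x=4, y=1) -> (x=3, y=1)
  > (right): (x=3, y=1) -> (x=4, y=1)
  < (left): (x=4, y=1) -> (x=3, y=1)
Final: (x=3, y=1)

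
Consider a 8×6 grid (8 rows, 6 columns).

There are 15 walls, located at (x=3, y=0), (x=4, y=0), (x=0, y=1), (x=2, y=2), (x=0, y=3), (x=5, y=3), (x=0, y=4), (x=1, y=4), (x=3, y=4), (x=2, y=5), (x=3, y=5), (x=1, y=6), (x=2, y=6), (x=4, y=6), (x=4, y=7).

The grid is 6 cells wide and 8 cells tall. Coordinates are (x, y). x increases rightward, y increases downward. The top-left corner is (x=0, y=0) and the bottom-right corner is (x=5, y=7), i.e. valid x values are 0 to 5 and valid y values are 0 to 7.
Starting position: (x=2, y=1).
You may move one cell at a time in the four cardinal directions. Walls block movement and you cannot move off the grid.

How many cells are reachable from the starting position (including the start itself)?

Answer: Reachable cells: 25

Derivation:
BFS flood-fill from (x=2, y=1):
  Distance 0: (x=2, y=1)
  Distance 1: (x=2, y=0), (x=1, y=1), (x=3, y=1)
  Distance 2: (x=1, y=0), (x=4, y=1), (x=1, y=2), (x=3, y=2)
  Distance 3: (x=0, y=0), (x=5, y=1), (x=0, y=2), (x=4, y=2), (x=1, y=3), (x=3, y=3)
  Distance 4: (x=5, y=0), (x=5, y=2), (x=2, y=3), (x=4, y=3)
  Distance 5: (x=2, y=4), (x=4, y=4)
  Distance 6: (x=5, y=4), (x=4, y=5)
  Distance 7: (x=5, y=5)
  Distance 8: (x=5, y=6)
  Distance 9: (x=5, y=7)
Total reachable: 25 (grid has 33 open cells total)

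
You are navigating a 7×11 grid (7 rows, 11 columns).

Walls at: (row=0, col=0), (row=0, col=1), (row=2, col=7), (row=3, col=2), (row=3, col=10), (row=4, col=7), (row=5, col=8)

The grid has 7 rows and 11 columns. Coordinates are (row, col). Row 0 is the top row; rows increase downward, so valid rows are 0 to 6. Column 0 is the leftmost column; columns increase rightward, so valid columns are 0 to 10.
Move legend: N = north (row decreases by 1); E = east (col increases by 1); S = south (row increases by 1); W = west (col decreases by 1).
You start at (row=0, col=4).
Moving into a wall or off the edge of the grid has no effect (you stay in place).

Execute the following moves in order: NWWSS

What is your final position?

Start: (row=0, col=4)
  N (north): blocked, stay at (row=0, col=4)
  W (west): (row=0, col=4) -> (row=0, col=3)
  W (west): (row=0, col=3) -> (row=0, col=2)
  S (south): (row=0, col=2) -> (row=1, col=2)
  S (south): (row=1, col=2) -> (row=2, col=2)
Final: (row=2, col=2)

Answer: Final position: (row=2, col=2)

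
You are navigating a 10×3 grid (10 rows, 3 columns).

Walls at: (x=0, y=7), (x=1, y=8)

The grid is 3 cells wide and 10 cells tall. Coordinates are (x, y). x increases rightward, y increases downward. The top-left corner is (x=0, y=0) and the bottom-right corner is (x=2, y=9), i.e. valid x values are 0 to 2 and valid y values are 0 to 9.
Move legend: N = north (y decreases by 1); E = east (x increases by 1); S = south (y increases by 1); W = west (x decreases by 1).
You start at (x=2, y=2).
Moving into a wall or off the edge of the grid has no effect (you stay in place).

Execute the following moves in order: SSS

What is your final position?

Start: (x=2, y=2)
  S (south): (x=2, y=2) -> (x=2, y=3)
  S (south): (x=2, y=3) -> (x=2, y=4)
  S (south): (x=2, y=4) -> (x=2, y=5)
Final: (x=2, y=5)

Answer: Final position: (x=2, y=5)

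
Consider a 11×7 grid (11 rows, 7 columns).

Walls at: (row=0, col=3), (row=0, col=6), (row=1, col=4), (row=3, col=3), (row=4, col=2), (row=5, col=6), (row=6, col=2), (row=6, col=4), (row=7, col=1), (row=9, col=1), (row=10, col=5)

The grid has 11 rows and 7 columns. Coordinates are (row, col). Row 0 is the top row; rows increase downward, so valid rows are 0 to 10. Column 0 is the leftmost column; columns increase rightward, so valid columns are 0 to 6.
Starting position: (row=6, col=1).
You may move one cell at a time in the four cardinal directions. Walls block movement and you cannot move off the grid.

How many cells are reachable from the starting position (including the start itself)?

Answer: Reachable cells: 66

Derivation:
BFS flood-fill from (row=6, col=1):
  Distance 0: (row=6, col=1)
  Distance 1: (row=5, col=1), (row=6, col=0)
  Distance 2: (row=4, col=1), (row=5, col=0), (row=5, col=2), (row=7, col=0)
  Distance 3: (row=3, col=1), (row=4, col=0), (row=5, col=3), (row=8, col=0)
  Distance 4: (row=2, col=1), (row=3, col=0), (row=3, col=2), (row=4, col=3), (row=5, col=4), (row=6, col=3), (row=8, col=1), (row=9, col=0)
  Distance 5: (row=1, col=1), (row=2, col=0), (row=2, col=2), (row=4, col=4), (row=5, col=5), (row=7, col=3), (row=8, col=2), (row=10, col=0)
  Distance 6: (row=0, col=1), (row=1, col=0), (row=1, col=2), (row=2, col=3), (row=3, col=4), (row=4, col=5), (row=6, col=5), (row=7, col=2), (row=7, col=4), (row=8, col=3), (row=9, col=2), (row=10, col=1)
  Distance 7: (row=0, col=0), (row=0, col=2), (row=1, col=3), (row=2, col=4), (row=3, col=5), (row=4, col=6), (row=6, col=6), (row=7, col=5), (row=8, col=4), (row=9, col=3), (row=10, col=2)
  Distance 8: (row=2, col=5), (row=3, col=6), (row=7, col=6), (row=8, col=5), (row=9, col=4), (row=10, col=3)
  Distance 9: (row=1, col=5), (row=2, col=6), (row=8, col=6), (row=9, col=5), (row=10, col=4)
  Distance 10: (row=0, col=5), (row=1, col=6), (row=9, col=6)
  Distance 11: (row=0, col=4), (row=10, col=6)
Total reachable: 66 (grid has 66 open cells total)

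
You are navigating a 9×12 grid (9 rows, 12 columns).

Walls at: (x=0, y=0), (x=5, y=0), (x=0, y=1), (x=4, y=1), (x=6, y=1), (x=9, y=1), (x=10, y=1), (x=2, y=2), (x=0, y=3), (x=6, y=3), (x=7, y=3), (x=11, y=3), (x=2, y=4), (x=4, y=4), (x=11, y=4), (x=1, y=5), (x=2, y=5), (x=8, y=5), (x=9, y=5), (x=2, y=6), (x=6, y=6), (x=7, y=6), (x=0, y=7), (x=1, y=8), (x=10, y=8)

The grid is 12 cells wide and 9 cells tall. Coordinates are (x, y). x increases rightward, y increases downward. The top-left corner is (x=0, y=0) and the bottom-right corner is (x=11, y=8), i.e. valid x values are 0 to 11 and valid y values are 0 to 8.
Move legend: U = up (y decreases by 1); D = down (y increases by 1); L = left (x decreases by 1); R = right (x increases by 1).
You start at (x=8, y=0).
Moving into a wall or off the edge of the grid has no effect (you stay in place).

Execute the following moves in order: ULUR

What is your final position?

Start: (x=8, y=0)
  U (up): blocked, stay at (x=8, y=0)
  L (left): (x=8, y=0) -> (x=7, y=0)
  U (up): blocked, stay at (x=7, y=0)
  R (right): (x=7, y=0) -> (x=8, y=0)
Final: (x=8, y=0)

Answer: Final position: (x=8, y=0)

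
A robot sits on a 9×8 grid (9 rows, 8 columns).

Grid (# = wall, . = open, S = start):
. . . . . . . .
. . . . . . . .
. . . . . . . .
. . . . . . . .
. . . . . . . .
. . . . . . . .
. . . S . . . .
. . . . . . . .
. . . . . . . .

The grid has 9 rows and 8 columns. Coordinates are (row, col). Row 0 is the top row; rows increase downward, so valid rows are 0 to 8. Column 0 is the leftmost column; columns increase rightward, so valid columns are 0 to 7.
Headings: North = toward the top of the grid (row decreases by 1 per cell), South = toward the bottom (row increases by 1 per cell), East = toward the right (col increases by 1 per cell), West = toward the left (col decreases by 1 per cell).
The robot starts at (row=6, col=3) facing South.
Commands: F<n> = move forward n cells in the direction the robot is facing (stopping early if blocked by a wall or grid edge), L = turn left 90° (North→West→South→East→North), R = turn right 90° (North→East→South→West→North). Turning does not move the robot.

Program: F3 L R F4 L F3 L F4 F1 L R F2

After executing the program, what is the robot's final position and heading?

Answer: Final position: (row=1, col=6), facing North

Derivation:
Start: (row=6, col=3), facing South
  F3: move forward 2/3 (blocked), now at (row=8, col=3)
  L: turn left, now facing East
  R: turn right, now facing South
  F4: move forward 0/4 (blocked), now at (row=8, col=3)
  L: turn left, now facing East
  F3: move forward 3, now at (row=8, col=6)
  L: turn left, now facing North
  F4: move forward 4, now at (row=4, col=6)
  F1: move forward 1, now at (row=3, col=6)
  L: turn left, now facing West
  R: turn right, now facing North
  F2: move forward 2, now at (row=1, col=6)
Final: (row=1, col=6), facing North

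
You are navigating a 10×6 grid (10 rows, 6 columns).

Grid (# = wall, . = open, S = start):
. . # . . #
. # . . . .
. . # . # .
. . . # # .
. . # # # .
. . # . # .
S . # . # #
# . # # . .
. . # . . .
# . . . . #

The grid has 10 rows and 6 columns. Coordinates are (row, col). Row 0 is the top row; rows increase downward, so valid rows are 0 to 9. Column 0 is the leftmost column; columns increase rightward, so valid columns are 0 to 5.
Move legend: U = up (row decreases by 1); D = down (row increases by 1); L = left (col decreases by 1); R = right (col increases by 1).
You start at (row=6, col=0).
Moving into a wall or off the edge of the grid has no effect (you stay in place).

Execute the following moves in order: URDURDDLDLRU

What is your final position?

Start: (row=6, col=0)
  U (up): (row=6, col=0) -> (row=5, col=0)
  R (right): (row=5, col=0) -> (row=5, col=1)
  D (down): (row=5, col=1) -> (row=6, col=1)
  U (up): (row=6, col=1) -> (row=5, col=1)
  R (right): blocked, stay at (row=5, col=1)
  D (down): (row=5, col=1) -> (row=6, col=1)
  D (down): (row=6, col=1) -> (row=7, col=1)
  L (left): blocked, stay at (row=7, col=1)
  D (down): (row=7, col=1) -> (row=8, col=1)
  L (left): (row=8, col=1) -> (row=8, col=0)
  R (right): (row=8, col=0) -> (row=8, col=1)
  U (up): (row=8, col=1) -> (row=7, col=1)
Final: (row=7, col=1)

Answer: Final position: (row=7, col=1)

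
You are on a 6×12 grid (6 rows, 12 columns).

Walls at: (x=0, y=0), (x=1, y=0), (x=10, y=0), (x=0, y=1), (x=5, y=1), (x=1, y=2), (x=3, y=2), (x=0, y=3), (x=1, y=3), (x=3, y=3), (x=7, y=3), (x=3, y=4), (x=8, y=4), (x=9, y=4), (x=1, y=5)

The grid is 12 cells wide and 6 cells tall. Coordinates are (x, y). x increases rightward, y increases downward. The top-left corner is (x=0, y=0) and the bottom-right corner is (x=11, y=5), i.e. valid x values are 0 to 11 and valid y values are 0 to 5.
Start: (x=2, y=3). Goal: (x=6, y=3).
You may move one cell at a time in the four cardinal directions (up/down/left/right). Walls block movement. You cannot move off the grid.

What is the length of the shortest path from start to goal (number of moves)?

Answer: Shortest path length: 8

Derivation:
BFS from (x=2, y=3) until reaching (x=6, y=3):
  Distance 0: (x=2, y=3)
  Distance 1: (x=2, y=2), (x=2, y=4)
  Distance 2: (x=2, y=1), (x=1, y=4), (x=2, y=5)
  Distance 3: (x=2, y=0), (x=1, y=1), (x=3, y=1), (x=0, y=4), (x=3, y=5)
  Distance 4: (x=3, y=0), (x=4, y=1), (x=0, y=5), (x=4, y=5)
  Distance 5: (x=4, y=0), (x=4, y=2), (x=4, y=4), (x=5, y=5)
  Distance 6: (x=5, y=0), (x=5, y=2), (x=4, y=3), (x=5, y=4), (x=6, y=5)
  Distance 7: (x=6, y=0), (x=6, y=2), (x=5, y=3), (x=6, y=4), (x=7, y=5)
  Distance 8: (x=7, y=0), (x=6, y=1), (x=7, y=2), (x=6, y=3), (x=7, y=4), (x=8, y=5)  <- goal reached here
One shortest path (8 moves): (x=2, y=3) -> (x=2, y=2) -> (x=2, y=1) -> (x=3, y=1) -> (x=4, y=1) -> (x=4, y=2) -> (x=5, y=2) -> (x=6, y=2) -> (x=6, y=3)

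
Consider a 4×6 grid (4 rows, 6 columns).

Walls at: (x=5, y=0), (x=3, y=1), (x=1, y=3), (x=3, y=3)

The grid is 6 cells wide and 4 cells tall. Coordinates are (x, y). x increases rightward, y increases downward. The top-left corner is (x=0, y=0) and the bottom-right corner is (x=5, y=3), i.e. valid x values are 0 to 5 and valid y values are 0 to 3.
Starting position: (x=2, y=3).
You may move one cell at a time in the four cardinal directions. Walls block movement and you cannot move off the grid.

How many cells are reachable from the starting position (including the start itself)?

BFS flood-fill from (x=2, y=3):
  Distance 0: (x=2, y=3)
  Distance 1: (x=2, y=2)
  Distance 2: (x=2, y=1), (x=1, y=2), (x=3, y=2)
  Distance 3: (x=2, y=0), (x=1, y=1), (x=0, y=2), (x=4, y=2)
  Distance 4: (x=1, y=0), (x=3, y=0), (x=0, y=1), (x=4, y=1), (x=5, y=2), (x=0, y=3), (x=4, y=3)
  Distance 5: (x=0, y=0), (x=4, y=0), (x=5, y=1), (x=5, y=3)
Total reachable: 20 (grid has 20 open cells total)

Answer: Reachable cells: 20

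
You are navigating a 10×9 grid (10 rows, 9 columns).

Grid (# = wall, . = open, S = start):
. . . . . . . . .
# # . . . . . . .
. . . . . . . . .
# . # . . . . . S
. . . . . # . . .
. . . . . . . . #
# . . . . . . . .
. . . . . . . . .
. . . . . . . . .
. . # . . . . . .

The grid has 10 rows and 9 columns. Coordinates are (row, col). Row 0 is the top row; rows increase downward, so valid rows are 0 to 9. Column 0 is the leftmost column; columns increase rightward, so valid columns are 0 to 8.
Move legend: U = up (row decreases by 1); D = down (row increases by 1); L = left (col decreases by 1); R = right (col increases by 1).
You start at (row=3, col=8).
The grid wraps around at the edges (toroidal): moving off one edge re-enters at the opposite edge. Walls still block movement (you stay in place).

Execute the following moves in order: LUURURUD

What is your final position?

Answer: Final position: (row=0, col=0)

Derivation:
Start: (row=3, col=8)
  L (left): (row=3, col=8) -> (row=3, col=7)
  U (up): (row=3, col=7) -> (row=2, col=7)
  U (up): (row=2, col=7) -> (row=1, col=7)
  R (right): (row=1, col=7) -> (row=1, col=8)
  U (up): (row=1, col=8) -> (row=0, col=8)
  R (right): (row=0, col=8) -> (row=0, col=0)
  U (up): (row=0, col=0) -> (row=9, col=0)
  D (down): (row=9, col=0) -> (row=0, col=0)
Final: (row=0, col=0)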